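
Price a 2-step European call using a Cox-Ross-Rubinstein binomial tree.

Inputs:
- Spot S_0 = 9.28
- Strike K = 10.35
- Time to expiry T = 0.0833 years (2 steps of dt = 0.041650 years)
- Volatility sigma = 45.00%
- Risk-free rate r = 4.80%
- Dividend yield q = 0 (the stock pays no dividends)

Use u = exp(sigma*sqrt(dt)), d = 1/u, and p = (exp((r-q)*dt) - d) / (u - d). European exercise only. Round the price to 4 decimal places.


Answer: Price = V(0,0) = 0.1900

Derivation:
dt = T/N = 0.041650
u = exp(sigma*sqrt(dt)) = 1.096187; d = 1/u = 0.912253
p = (exp((r-q)*dt) - d) / (u - d) = 0.487937
Discount per step: exp(-r*dt) = 0.998003
Stock lattice S(k, i) with i counting down-moves:
  k=0: S(0,0) = 9.2800
  k=1: S(1,0) = 10.1726; S(1,1) = 8.4657
  k=2: S(2,0) = 11.1511; S(2,1) = 9.2800; S(2,2) = 7.7229
Terminal payoffs V(N, i) = max(S_T - K, 0):
  V(2,0) = 0.801082; V(2,1) = 0.000000; V(2,2) = 0.000000
Backward induction: V(k, i) = exp(-r*dt) * [p * V(k+1, i) + (1-p) * V(k+1, i+1)].
  V(1,0) = exp(-r*dt) * [p*0.801082 + (1-p)*0.000000] = 0.390097
  V(1,1) = exp(-r*dt) * [p*0.000000 + (1-p)*0.000000] = 0.000000
  V(0,0) = exp(-r*dt) * [p*0.390097 + (1-p)*0.000000] = 0.189962


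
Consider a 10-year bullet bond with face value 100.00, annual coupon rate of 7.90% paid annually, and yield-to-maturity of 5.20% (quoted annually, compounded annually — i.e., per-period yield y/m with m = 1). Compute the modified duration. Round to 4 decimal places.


Coupon per period c = face * coupon_rate / m = 7.900000
Periods per year m = 1; per-period yield y/m = 0.052000
Number of cashflows N = 10
Cashflows (t years, CF_t, discount factor 1/(1+y/m)^(m*t), PV):
  t = 1.0000: CF_t = 7.900000, DF = 0.950570, PV = 7.509506
  t = 2.0000: CF_t = 7.900000, DF = 0.903584, PV = 7.138313
  t = 3.0000: CF_t = 7.900000, DF = 0.858920, PV = 6.785469
  t = 4.0000: CF_t = 7.900000, DF = 0.816464, PV = 6.450066
  t = 5.0000: CF_t = 7.900000, DF = 0.776106, PV = 6.131241
  t = 6.0000: CF_t = 7.900000, DF = 0.737744, PV = 5.828176
  t = 7.0000: CF_t = 7.900000, DF = 0.701277, PV = 5.540091
  t = 8.0000: CF_t = 7.900000, DF = 0.666613, PV = 5.266246
  t = 9.0000: CF_t = 7.900000, DF = 0.633663, PV = 5.005938
  t = 10.0000: CF_t = 107.900000, DF = 0.602341, PV = 64.992620
Price P = sum_t PV_t = 120.647666
First compute Macaulay numerator sum_t t * PV_t:
  t * PV_t at t = 1.0000: 7.509506
  t * PV_t at t = 2.0000: 14.276627
  t * PV_t at t = 3.0000: 20.356407
  t * PV_t at t = 4.0000: 25.800262
  t * PV_t at t = 5.0000: 30.656205
  t * PV_t at t = 6.0000: 34.969056
  t * PV_t at t = 7.0000: 38.780638
  t * PV_t at t = 8.0000: 42.129971
  t * PV_t at t = 9.0000: 45.053439
  t * PV_t at t = 10.0000: 649.926203
Macaulay duration D = 909.458313 / 120.647666 = 7.538134
Modified duration = D / (1 + y/m) = 7.538134 / (1 + 0.052000) = 7.165527

Answer: Modified duration = 7.1655


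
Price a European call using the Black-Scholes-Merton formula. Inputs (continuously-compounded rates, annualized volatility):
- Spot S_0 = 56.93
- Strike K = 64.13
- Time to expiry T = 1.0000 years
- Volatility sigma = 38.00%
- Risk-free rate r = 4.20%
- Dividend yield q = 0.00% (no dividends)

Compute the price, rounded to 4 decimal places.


Answer: Price = 6.8221

Derivation:
d1 = (ln(S/K) + (r - q + 0.5*sigma^2) * T) / (sigma * sqrt(T)) = -0.01286797
d2 = d1 - sigma * sqrt(T) = -0.39286797
exp(-rT) = 0.95886978; exp(-qT) = 1.00000000
C = S_0 * exp(-qT) * N(d1) - K * exp(-rT) * N(d2)
N(d1) = 0.49486656; N(d2) = 0.34720850
C = 56.9300 * 1.00000000 * 0.49486656 - 64.1300 * 0.95886978 * 0.34720850 = 6.8221


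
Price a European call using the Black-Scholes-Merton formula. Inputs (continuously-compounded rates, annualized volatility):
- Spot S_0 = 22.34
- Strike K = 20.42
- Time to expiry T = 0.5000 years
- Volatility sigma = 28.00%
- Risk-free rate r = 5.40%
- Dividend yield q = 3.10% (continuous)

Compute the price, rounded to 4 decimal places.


Answer: Price = 2.9220

Derivation:
d1 = (ln(S/K) + (r - q + 0.5*sigma^2) * T) / (sigma * sqrt(T)) = 0.61096037
d2 = d1 - sigma * sqrt(T) = 0.41297047
exp(-rT) = 0.97336124; exp(-qT) = 0.98461951
C = S_0 * exp(-qT) * N(d1) - K * exp(-rT) * N(d2)
N(d1) = 0.72938709; N(d2) = 0.66018587
C = 22.3400 * 0.98461951 * 0.72938709 - 20.4200 * 0.97336124 * 0.66018587 = 2.9220


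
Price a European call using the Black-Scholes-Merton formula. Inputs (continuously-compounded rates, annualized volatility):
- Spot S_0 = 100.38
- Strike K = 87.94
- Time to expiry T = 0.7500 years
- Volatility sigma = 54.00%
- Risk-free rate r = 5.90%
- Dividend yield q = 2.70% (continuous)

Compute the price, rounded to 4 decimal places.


Answer: Price = 24.9021

Derivation:
d1 = (ln(S/K) + (r - q + 0.5*sigma^2) * T) / (sigma * sqrt(T)) = 0.56806609
d2 = d1 - sigma * sqrt(T) = 0.10041237
exp(-rT) = 0.95671475; exp(-qT) = 0.97995365
C = S_0 * exp(-qT) * N(d1) - K * exp(-rT) * N(d2)
N(d1) = 0.71500495; N(d2) = 0.53999153
C = 100.3800 * 0.97995365 * 0.71500495 - 87.9400 * 0.95671475 * 0.53999153 = 24.9021


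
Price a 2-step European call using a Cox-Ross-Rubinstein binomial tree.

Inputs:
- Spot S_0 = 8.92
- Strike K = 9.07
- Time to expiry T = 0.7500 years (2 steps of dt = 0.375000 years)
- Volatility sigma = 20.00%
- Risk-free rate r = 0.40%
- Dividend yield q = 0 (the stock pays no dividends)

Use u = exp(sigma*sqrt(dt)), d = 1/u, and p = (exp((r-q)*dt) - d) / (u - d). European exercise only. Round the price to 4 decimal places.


Answer: Price = V(0,0) = 0.5244

Derivation:
dt = T/N = 0.375000
u = exp(sigma*sqrt(dt)) = 1.130290; d = 1/u = 0.884728
p = (exp((r-q)*dt) - d) / (u - d) = 0.475533
Discount per step: exp(-r*dt) = 0.998501
Stock lattice S(k, i) with i counting down-moves:
  k=0: S(0,0) = 8.9200
  k=1: S(1,0) = 10.0822; S(1,1) = 7.8918
  k=2: S(2,0) = 11.3958; S(2,1) = 8.9200; S(2,2) = 6.9821
Terminal payoffs V(N, i) = max(S_T - K, 0):
  V(2,0) = 2.325801; V(2,1) = 0.000000; V(2,2) = 0.000000
Backward induction: V(k, i) = exp(-r*dt) * [p * V(k+1, i) + (1-p) * V(k+1, i+1)].
  V(1,0) = exp(-r*dt) * [p*2.325801 + (1-p)*0.000000] = 1.104336
  V(1,1) = exp(-r*dt) * [p*0.000000 + (1-p)*0.000000] = 0.000000
  V(0,0) = exp(-r*dt) * [p*1.104336 + (1-p)*0.000000] = 0.524361


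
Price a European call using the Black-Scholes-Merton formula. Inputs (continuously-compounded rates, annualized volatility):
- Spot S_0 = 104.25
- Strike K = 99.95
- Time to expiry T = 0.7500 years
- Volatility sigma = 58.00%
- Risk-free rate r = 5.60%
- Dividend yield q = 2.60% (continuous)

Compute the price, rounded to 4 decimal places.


Answer: Price = 22.9969

Derivation:
d1 = (ln(S/K) + (r - q + 0.5*sigma^2) * T) / (sigma * sqrt(T)) = 0.37980052
d2 = d1 - sigma * sqrt(T) = -0.12249422
exp(-rT) = 0.95886978; exp(-qT) = 0.98068890
C = S_0 * exp(-qT) * N(d1) - K * exp(-rT) * N(d2)
N(d1) = 0.64795325; N(d2) = 0.45125381
C = 104.2500 * 0.98068890 * 0.64795325 - 99.9500 * 0.95886978 * 0.45125381 = 22.9969


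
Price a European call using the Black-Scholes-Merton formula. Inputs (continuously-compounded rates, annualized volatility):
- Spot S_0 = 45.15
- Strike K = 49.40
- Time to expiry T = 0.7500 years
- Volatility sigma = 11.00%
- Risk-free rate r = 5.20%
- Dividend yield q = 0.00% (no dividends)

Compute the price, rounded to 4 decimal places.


d1 = (ln(S/K) + (r - q + 0.5*sigma^2) * T) / (sigma * sqrt(T)) = -0.48731139
d2 = d1 - sigma * sqrt(T) = -0.58257418
exp(-rT) = 0.96175071; exp(-qT) = 1.00000000
C = S_0 * exp(-qT) * N(d1) - K * exp(-rT) * N(d2)
N(d1) = 0.31301884; N(d2) = 0.28009000
C = 45.1500 * 1.00000000 * 0.31301884 - 49.4000 * 0.96175071 * 0.28009000 = 0.8256

Answer: Price = 0.8256


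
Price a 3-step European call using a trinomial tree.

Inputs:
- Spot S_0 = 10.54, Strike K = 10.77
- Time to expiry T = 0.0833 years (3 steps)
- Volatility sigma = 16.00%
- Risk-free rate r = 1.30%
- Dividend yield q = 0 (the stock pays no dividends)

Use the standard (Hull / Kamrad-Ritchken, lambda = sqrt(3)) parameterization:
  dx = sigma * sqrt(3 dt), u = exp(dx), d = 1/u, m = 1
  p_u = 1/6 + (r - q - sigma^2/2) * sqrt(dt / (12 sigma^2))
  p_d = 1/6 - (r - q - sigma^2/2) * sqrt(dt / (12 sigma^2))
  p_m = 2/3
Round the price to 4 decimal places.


dt = T/N = 0.027767; dx = sigma*sqrt(3*dt) = 0.046179
u = exp(dx) = 1.047262; d = 1/u = 0.954871
p_u = 0.166727, p_m = 0.666667, p_d = 0.166607
Discount per step: exp(-r*dt) = 0.999639
Stock lattice S(k, j) with j the centered position index:
  k=0: S(0,+0) = 10.5400
  k=1: S(1,-1) = 10.0643; S(1,+0) = 10.5400; S(1,+1) = 11.0381
  k=2: S(2,-2) = 9.6102; S(2,-1) = 10.0643; S(2,+0) = 10.5400; S(2,+1) = 11.0381; S(2,+2) = 11.5598
  k=3: S(3,-3) = 9.1765; S(3,-2) = 9.6102; S(3,-1) = 10.0643; S(3,+0) = 10.5400; S(3,+1) = 11.0381; S(3,+2) = 11.5598; S(3,+3) = 12.1062
Terminal payoffs V(N, j) = max(S_T - K, 0):
  V(3,-3) = 0.000000; V(3,-2) = 0.000000; V(3,-1) = 0.000000; V(3,+0) = 0.000000; V(3,+1) = 0.268138; V(3,+2) = 0.789818; V(3,+3) = 1.336154
Backward induction: V(k, j) = exp(-r*dt) * [p_u * V(k+1, j+1) + p_m * V(k+1, j) + p_d * V(k+1, j-1)]
  V(2,-2) = exp(-r*dt) * [p_u*0.000000 + p_m*0.000000 + p_d*0.000000] = 0.000000
  V(2,-1) = exp(-r*dt) * [p_u*0.000000 + p_m*0.000000 + p_d*0.000000] = 0.000000
  V(2,+0) = exp(-r*dt) * [p_u*0.268138 + p_m*0.000000 + p_d*0.000000] = 0.044690
  V(2,+1) = exp(-r*dt) * [p_u*0.789818 + p_m*0.268138 + p_d*0.000000] = 0.310330
  V(2,+2) = exp(-r*dt) * [p_u*1.336154 + p_m*0.789818 + p_d*0.268138] = 0.793705
  V(1,-1) = exp(-r*dt) * [p_u*0.044690 + p_m*0.000000 + p_d*0.000000] = 0.007448
  V(1,+0) = exp(-r*dt) * [p_u*0.310330 + p_m*0.044690 + p_d*0.000000] = 0.081504
  V(1,+1) = exp(-r*dt) * [p_u*0.793705 + p_m*0.310330 + p_d*0.044690] = 0.346539
  V(0,+0) = exp(-r*dt) * [p_u*0.346539 + p_m*0.081504 + p_d*0.007448] = 0.113313

Answer: Price = V(0,0) = 0.1133


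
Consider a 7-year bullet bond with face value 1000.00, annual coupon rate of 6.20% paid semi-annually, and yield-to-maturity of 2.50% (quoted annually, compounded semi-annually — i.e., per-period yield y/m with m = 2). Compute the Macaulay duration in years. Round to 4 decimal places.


Answer: Macaulay duration = 5.9269 years

Derivation:
Coupon per period c = face * coupon_rate / m = 31.000000
Periods per year m = 2; per-period yield y/m = 0.012500
Number of cashflows N = 14
Cashflows (t years, CF_t, discount factor 1/(1+y/m)^(m*t), PV):
  t = 0.5000: CF_t = 31.000000, DF = 0.987654, PV = 30.617284
  t = 1.0000: CF_t = 31.000000, DF = 0.975461, PV = 30.239293
  t = 1.5000: CF_t = 31.000000, DF = 0.963418, PV = 29.865968
  t = 2.0000: CF_t = 31.000000, DF = 0.951524, PV = 29.497253
  t = 2.5000: CF_t = 31.000000, DF = 0.939777, PV = 29.133089
  t = 3.0000: CF_t = 31.000000, DF = 0.928175, PV = 28.773421
  t = 3.5000: CF_t = 31.000000, DF = 0.916716, PV = 28.418194
  t = 4.0000: CF_t = 31.000000, DF = 0.905398, PV = 28.067352
  t = 4.5000: CF_t = 31.000000, DF = 0.894221, PV = 27.720841
  t = 5.0000: CF_t = 31.000000, DF = 0.883181, PV = 27.378609
  t = 5.5000: CF_t = 31.000000, DF = 0.872277, PV = 27.040601
  t = 6.0000: CF_t = 31.000000, DF = 0.861509, PV = 26.706767
  t = 6.5000: CF_t = 31.000000, DF = 0.850873, PV = 26.377053
  t = 7.0000: CF_t = 1031.000000, DF = 0.840368, PV = 866.419501
Price P = sum_t PV_t = 1236.255226
Macaulay numerator sum_t t * PV_t:
  t * PV_t at t = 0.5000: 15.308642
  t * PV_t at t = 1.0000: 30.239293
  t * PV_t at t = 1.5000: 44.798952
  t * PV_t at t = 2.0000: 58.994505
  t * PV_t at t = 2.5000: 72.832722
  t * PV_t at t = 3.0000: 86.320263
  t * PV_t at t = 3.5000: 99.463678
  t * PV_t at t = 4.0000: 112.269407
  t * PV_t at t = 4.5000: 124.743786
  t * PV_t at t = 5.0000: 136.893044
  t * PV_t at t = 5.5000: 148.723307
  t * PV_t at t = 6.0000: 160.240600
  t * PV_t at t = 6.5000: 171.450847
  t * PV_t at t = 7.0000: 6064.936510
Macaulay duration D = (sum_t t * PV_t) / P = 7327.215557 / 1236.255226 = 5.926944


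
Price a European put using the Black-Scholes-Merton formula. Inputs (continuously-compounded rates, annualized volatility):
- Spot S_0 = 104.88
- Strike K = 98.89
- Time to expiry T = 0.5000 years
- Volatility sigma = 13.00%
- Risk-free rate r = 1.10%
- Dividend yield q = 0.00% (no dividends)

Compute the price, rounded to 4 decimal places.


d1 = (ln(S/K) + (r - q + 0.5*sigma^2) * T) / (sigma * sqrt(T)) = 0.74554857
d2 = d1 - sigma * sqrt(T) = 0.65362469
exp(-rT) = 0.99451510; exp(-qT) = 1.00000000
P = K * exp(-rT) * N(-d2) - S_0 * exp(-qT) * N(-d1)
N(-d1) = 0.22797008; N(-d2) = 0.25667682
P = 98.8900 * 0.99451510 * 0.25667682 - 104.8800 * 1.00000000 * 0.22797008 = 1.3340

Answer: Price = 1.3340


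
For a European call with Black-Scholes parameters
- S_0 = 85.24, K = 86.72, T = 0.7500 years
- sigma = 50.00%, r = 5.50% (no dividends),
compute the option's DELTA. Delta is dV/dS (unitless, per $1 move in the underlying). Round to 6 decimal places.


Answer: Delta = 0.607195

Derivation:
d1 = 0.2720157377; d2 = -0.1609969642
phi(d1) = 0.3844525849; exp(-qT) = 1.0000000000; exp(-rT) = 0.9595892027
N(d1) = 0.6071950407
Delta = exp(-qT) * N(d1) = 1.0000000000 * 0.6071950407 = 0.607195


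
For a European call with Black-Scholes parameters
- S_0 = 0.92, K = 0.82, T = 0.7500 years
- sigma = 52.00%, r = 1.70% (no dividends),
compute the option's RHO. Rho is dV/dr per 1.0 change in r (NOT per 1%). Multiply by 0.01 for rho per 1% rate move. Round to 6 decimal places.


d1 = 0.5089993914; d2 = 0.0586661814
phi(d1) = 0.3504705063; exp(-qT) = 1.0000000000; exp(-rT) = 0.9873309369
N(d2) = 0.5233910019
Rho = K*T*exp(-rT)*N(d2) = 0.8200 * 0.7500 * 0.9873309369 * 0.5233910019 = 0.317807

Answer: Rho = 0.317807


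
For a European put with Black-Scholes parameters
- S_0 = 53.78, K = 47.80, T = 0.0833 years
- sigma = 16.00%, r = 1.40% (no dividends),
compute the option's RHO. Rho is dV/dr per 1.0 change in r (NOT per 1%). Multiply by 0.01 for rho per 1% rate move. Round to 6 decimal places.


Answer: Rho = -0.021130

Derivation:
d1 = 2.6009444927; d2 = 2.5547657097
phi(d1) = 0.0135496487; exp(-qT) = 1.0000000000; exp(-rT) = 0.9988344797
N(-d2) = 0.0053129647
Rho = -K*T*exp(-rT)*N(-d2) = -47.8000 * 0.0833 * 0.9988344797 * 0.0053129647 = -0.021130


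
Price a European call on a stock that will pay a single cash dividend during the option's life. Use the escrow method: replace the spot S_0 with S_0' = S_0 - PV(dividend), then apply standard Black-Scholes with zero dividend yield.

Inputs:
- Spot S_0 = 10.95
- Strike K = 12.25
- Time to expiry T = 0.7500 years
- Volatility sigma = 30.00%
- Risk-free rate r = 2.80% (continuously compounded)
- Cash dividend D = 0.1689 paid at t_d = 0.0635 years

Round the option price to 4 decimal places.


PV(D) = D * exp(-r * t_d) = 0.1689 * 0.99822358 = 0.16859996
S_0' = S_0 - PV(D) = 10.9500 - 0.16859996 = 10.78140004
d1 = (ln(S_0'/K) + (r + sigma^2/2)*T) / (sigma*sqrt(T)) = -0.28079818
d2 = d1 - sigma*sqrt(T) = -0.54060580
exp(-rT) = 0.97921896
N(d1) = 0.38943260; N(d2) = 0.29438966
C = S_0' * N(d1) - K * exp(-rT) * N(d2) = 10.78140004 * 0.38943260 - 12.2500 * 0.97921896 * 0.29438966 = 0.6673

Answer: Price = 0.6673


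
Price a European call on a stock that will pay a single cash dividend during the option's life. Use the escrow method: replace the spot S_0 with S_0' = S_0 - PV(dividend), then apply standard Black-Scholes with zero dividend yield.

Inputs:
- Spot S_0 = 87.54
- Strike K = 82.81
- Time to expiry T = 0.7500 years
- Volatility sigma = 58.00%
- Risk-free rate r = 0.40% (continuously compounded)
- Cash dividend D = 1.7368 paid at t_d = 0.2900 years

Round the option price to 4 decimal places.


PV(D) = D * exp(-r * t_d) = 1.7368 * 0.99884067 = 1.73478648
S_0' = S_0 - PV(D) = 87.5400 - 1.73478648 = 85.80521352
d1 = (ln(S_0'/K) + (r + sigma^2/2)*T) / (sigma*sqrt(T)) = 0.32785719
d2 = d1 - sigma*sqrt(T) = -0.17443754
exp(-rT) = 0.99700450
N(d1) = 0.62849018; N(d2) = 0.43076081
C = S_0' * N(d1) - K * exp(-rT) * N(d2) = 85.80521352 * 0.62849018 - 82.8100 * 0.99700450 * 0.43076081 = 18.3633

Answer: Price = 18.3633


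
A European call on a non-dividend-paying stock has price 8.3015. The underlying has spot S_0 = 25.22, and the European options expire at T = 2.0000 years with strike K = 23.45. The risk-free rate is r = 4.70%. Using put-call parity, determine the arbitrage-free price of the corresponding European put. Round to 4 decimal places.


Put-call parity: C - P = S_0 * exp(-qT) - K * exp(-rT).
S_0 * exp(-qT) = 25.2200 * 1.00000000 = 25.22000000
K * exp(-rT) = 23.4500 * 0.91028276 = 21.34613077
P = C - S*exp(-qT) + K*exp(-rT)
P = 8.3015 - 25.22000000 + 21.34613077 = 4.4276

Answer: Put price = 4.4276


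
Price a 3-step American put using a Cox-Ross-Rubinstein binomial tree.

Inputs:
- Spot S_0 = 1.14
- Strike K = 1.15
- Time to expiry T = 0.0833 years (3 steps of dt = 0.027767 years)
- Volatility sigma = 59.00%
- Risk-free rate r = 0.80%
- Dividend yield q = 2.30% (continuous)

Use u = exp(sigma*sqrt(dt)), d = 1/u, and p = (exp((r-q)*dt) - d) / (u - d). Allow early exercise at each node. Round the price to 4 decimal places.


dt = T/N = 0.027767
u = exp(sigma*sqrt(dt)) = 1.103309; d = 1/u = 0.906365
p = (exp((r-q)*dt) - d) / (u - d) = 0.473327
Discount per step: exp(-r*dt) = 0.999778
Stock lattice S(k, i) with i counting down-moves:
  k=0: S(0,0) = 1.1400
  k=1: S(1,0) = 1.2578; S(1,1) = 1.0333
  k=2: S(2,0) = 1.3877; S(2,1) = 1.1400; S(2,2) = 0.9365
  k=3: S(3,0) = 1.5311; S(3,1) = 1.2578; S(3,2) = 1.0333; S(3,3) = 0.8488
Terminal payoffs V(N, i) = max(K - S_T, 0):
  V(3,0) = 0.000000; V(3,1) = 0.000000; V(3,2) = 0.116744; V(3,3) = 0.301184
Backward induction: V(k, i) = exp(-r*dt) * [p * V(k+1, i) + (1-p) * V(k+1, i+1)]; then take max(V_cont, immediate exercise) for American.
  V(2,0) = exp(-r*dt) * [p*0.000000 + (1-p)*0.000000] = 0.000000; exercise = 0.000000; V(2,0) = max -> 0.000000
  V(2,1) = exp(-r*dt) * [p*0.000000 + (1-p)*0.116744] = 0.061472; exercise = 0.010000; V(2,1) = max -> 0.061472
  V(2,2) = exp(-r*dt) * [p*0.116744 + (1-p)*0.301184] = 0.213836; exercise = 0.213494; V(2,2) = max -> 0.213836
  V(1,0) = exp(-r*dt) * [p*0.000000 + (1-p)*0.061472] = 0.032369; exercise = 0.000000; V(1,0) = max -> 0.032369
  V(1,1) = exp(-r*dt) * [p*0.061472 + (1-p)*0.213836] = 0.141687; exercise = 0.116744; V(1,1) = max -> 0.141687
  V(0,0) = exp(-r*dt) * [p*0.032369 + (1-p)*0.141687] = 0.089924; exercise = 0.010000; V(0,0) = max -> 0.089924

Answer: Price = V(0,0) = 0.0899


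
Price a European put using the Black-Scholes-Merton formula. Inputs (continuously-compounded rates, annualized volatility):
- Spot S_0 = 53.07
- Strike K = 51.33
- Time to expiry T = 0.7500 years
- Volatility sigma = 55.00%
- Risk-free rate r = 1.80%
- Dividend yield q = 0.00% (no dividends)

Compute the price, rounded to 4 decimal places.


d1 = (ln(S/K) + (r - q + 0.5*sigma^2) * T) / (sigma * sqrt(T)) = 0.33648797
d2 = d1 - sigma * sqrt(T) = -0.13982600
exp(-rT) = 0.98659072; exp(-qT) = 1.00000000
P = K * exp(-rT) * N(-d2) - S_0 * exp(-qT) * N(-d1)
N(-d1) = 0.36825146; N(-d2) = 0.55560127
P = 51.3300 * 0.98659072 * 0.55560127 - 53.0700 * 1.00000000 * 0.36825146 = 8.5935

Answer: Price = 8.5935


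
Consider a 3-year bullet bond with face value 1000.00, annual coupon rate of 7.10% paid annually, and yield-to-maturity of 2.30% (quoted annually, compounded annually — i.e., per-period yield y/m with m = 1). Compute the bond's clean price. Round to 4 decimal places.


Coupon per period c = face * coupon_rate / m = 71.000000
Periods per year m = 1; per-period yield y/m = 0.023000
Number of cashflows N = 3
Cashflows (t years, CF_t, discount factor 1/(1+y/m)^(m*t), PV):
  t = 1.0000: CF_t = 71.000000, DF = 0.977517, PV = 69.403715
  t = 2.0000: CF_t = 71.000000, DF = 0.955540, PV = 67.843318
  t = 3.0000: CF_t = 1071.000000, DF = 0.934056, PV = 1000.374401
Price P = sum_t PV_t = 1137.621433

Answer: Price = 1137.6214


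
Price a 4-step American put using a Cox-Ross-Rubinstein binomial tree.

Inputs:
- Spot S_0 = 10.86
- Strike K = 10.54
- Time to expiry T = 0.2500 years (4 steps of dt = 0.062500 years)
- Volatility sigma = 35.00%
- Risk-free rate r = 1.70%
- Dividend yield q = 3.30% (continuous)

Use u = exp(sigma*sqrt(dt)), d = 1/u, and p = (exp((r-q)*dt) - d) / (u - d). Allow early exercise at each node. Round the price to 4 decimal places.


Answer: Price = V(0,0) = 0.6160

Derivation:
dt = T/N = 0.062500
u = exp(sigma*sqrt(dt)) = 1.091442; d = 1/u = 0.916219
p = (exp((r-q)*dt) - d) / (u - d) = 0.472435
Discount per step: exp(-r*dt) = 0.998938
Stock lattice S(k, i) with i counting down-moves:
  k=0: S(0,0) = 10.8600
  k=1: S(1,0) = 11.8531; S(1,1) = 9.9501
  k=2: S(2,0) = 12.9369; S(2,1) = 10.8600; S(2,2) = 9.1165
  k=3: S(3,0) = 14.1199; S(3,1) = 11.8531; S(3,2) = 9.9501; S(3,3) = 8.3527
  k=4: S(4,0) = 15.4111; S(4,1) = 12.9369; S(4,2) = 10.8600; S(4,3) = 9.1165; S(4,4) = 7.6529
Terminal payoffs V(N, i) = max(K - S_T, 0):
  V(4,0) = 0.000000; V(4,1) = 0.000000; V(4,2) = 0.000000; V(4,3) = 1.423497; V(4,4) = 2.887087
Backward induction: V(k, i) = exp(-r*dt) * [p * V(k+1, i) + (1-p) * V(k+1, i+1)]; then take max(V_cont, immediate exercise) for American.
  V(3,0) = exp(-r*dt) * [p*0.000000 + (1-p)*0.000000] = 0.000000; exercise = 0.000000; V(3,0) = max -> 0.000000
  V(3,1) = exp(-r*dt) * [p*0.000000 + (1-p)*0.000000] = 0.000000; exercise = 0.000000; V(3,1) = max -> 0.000000
  V(3,2) = exp(-r*dt) * [p*0.000000 + (1-p)*1.423497] = 0.750190; exercise = 0.589863; V(3,2) = max -> 0.750190
  V(3,3) = exp(-r*dt) * [p*1.423497 + (1-p)*2.887087] = 2.193305; exercise = 2.187288; V(3,3) = max -> 2.193305
  V(2,0) = exp(-r*dt) * [p*0.000000 + (1-p)*0.000000] = 0.000000; exercise = 0.000000; V(2,0) = max -> 0.000000
  V(2,1) = exp(-r*dt) * [p*0.000000 + (1-p)*0.750190] = 0.395354; exercise = 0.000000; V(2,1) = max -> 0.395354
  V(2,2) = exp(-r*dt) * [p*0.750190 + (1-p)*2.193305] = 1.509922; exercise = 1.423497; V(2,2) = max -> 1.509922
  V(1,0) = exp(-r*dt) * [p*0.000000 + (1-p)*0.395354] = 0.208353; exercise = 0.000000; V(1,0) = max -> 0.208353
  V(1,1) = exp(-r*dt) * [p*0.395354 + (1-p)*1.509922] = 0.982317; exercise = 0.589863; V(1,1) = max -> 0.982317
  V(0,0) = exp(-r*dt) * [p*0.208353 + (1-p)*0.982317] = 0.616015; exercise = 0.000000; V(0,0) = max -> 0.616015


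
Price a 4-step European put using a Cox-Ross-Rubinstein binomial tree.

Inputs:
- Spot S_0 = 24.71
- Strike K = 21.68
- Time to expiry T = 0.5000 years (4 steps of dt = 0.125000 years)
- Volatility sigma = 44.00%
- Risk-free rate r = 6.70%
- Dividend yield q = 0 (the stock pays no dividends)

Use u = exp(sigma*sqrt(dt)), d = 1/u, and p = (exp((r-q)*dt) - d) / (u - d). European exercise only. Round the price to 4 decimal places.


Answer: Price = V(0,0) = 1.4648

Derivation:
dt = T/N = 0.125000
u = exp(sigma*sqrt(dt)) = 1.168316; d = 1/u = 0.855933
p = (exp((r-q)*dt) - d) / (u - d) = 0.488110
Discount per step: exp(-r*dt) = 0.991660
Stock lattice S(k, i) with i counting down-moves:
  k=0: S(0,0) = 24.7100
  k=1: S(1,0) = 28.8691; S(1,1) = 21.1501
  k=2: S(2,0) = 33.7282; S(2,1) = 24.7100; S(2,2) = 18.1031
  k=3: S(3,0) = 39.4052; S(3,1) = 28.8691; S(3,2) = 21.1501; S(3,3) = 15.4950
  k=4: S(4,0) = 46.0378; S(4,1) = 33.7282; S(4,2) = 24.7100; S(4,3) = 18.1031; S(4,4) = 13.2627
Terminal payoffs V(N, i) = max(K - S_T, 0):
  V(4,0) = 0.000000; V(4,1) = 0.000000; V(4,2) = 0.000000; V(4,3) = 3.576939; V(4,4) = 8.417320
Backward induction: V(k, i) = exp(-r*dt) * [p * V(k+1, i) + (1-p) * V(k+1, i+1)].
  V(3,0) = exp(-r*dt) * [p*0.000000 + (1-p)*0.000000] = 0.000000
  V(3,1) = exp(-r*dt) * [p*0.000000 + (1-p)*0.000000] = 0.000000
  V(3,2) = exp(-r*dt) * [p*0.000000 + (1-p)*3.576939] = 1.815729
  V(3,3) = exp(-r*dt) * [p*3.576939 + (1-p)*8.417320] = 6.004186
  V(2,0) = exp(-r*dt) * [p*0.000000 + (1-p)*0.000000] = 0.000000
  V(2,1) = exp(-r*dt) * [p*0.000000 + (1-p)*1.815729] = 0.921702
  V(2,2) = exp(-r*dt) * [p*1.815729 + (1-p)*6.004186] = 3.926734
  V(1,0) = exp(-r*dt) * [p*0.000000 + (1-p)*0.921702] = 0.467875
  V(1,1) = exp(-r*dt) * [p*0.921702 + (1-p)*3.926734] = 2.439432
  V(0,0) = exp(-r*dt) * [p*0.467875 + (1-p)*2.439432] = 1.464776


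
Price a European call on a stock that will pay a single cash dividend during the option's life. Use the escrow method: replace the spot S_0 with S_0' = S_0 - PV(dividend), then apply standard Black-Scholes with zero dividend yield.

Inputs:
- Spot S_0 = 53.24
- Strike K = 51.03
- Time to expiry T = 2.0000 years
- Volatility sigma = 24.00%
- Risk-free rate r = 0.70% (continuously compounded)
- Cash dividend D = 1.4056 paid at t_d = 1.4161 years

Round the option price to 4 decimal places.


PV(D) = D * exp(-r * t_d) = 1.4056 * 0.99013627 = 1.39173554
S_0' = S_0 - PV(D) = 53.2400 - 1.39173554 = 51.84826446
d1 = (ln(S_0'/K) + (r + sigma^2/2)*T) / (sigma*sqrt(T)) = 0.25782223
d2 = d1 - sigma*sqrt(T) = -0.08158902
exp(-rT) = 0.98609754
N(d1) = 0.60172795; N(d2) = 0.46748676
C = S_0' * N(d1) - K * exp(-rT) * N(d2) = 51.84826446 * 0.60172795 - 51.0300 * 0.98609754 * 0.46748676 = 7.6744

Answer: Price = 7.6744


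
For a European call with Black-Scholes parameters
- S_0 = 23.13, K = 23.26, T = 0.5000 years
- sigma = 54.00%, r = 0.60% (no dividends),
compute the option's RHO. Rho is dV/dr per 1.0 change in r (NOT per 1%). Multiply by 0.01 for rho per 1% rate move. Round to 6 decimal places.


d1 = 0.1840974220; d2 = -0.1977402399
phi(d1) = 0.3922387911; exp(-qT) = 1.0000000000; exp(-rT) = 0.9970044955
N(d2) = 0.4216241522
Rho = K*T*exp(-rT)*N(d2) = 23.2600 * 0.5000 * 0.9970044955 * 0.4216241522 = 4.888800

Answer: Rho = 4.888800


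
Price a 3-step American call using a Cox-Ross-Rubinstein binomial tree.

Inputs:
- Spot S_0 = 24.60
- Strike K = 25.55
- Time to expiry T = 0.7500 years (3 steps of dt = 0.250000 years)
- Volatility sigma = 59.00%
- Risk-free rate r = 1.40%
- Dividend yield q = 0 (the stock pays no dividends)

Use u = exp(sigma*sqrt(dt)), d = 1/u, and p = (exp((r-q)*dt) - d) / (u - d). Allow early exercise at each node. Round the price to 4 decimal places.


Answer: Price = V(0,0) = 5.0906

Derivation:
dt = T/N = 0.250000
u = exp(sigma*sqrt(dt)) = 1.343126; d = 1/u = 0.744532
p = (exp((r-q)*dt) - d) / (u - d) = 0.432637
Discount per step: exp(-r*dt) = 0.996506
Stock lattice S(k, i) with i counting down-moves:
  k=0: S(0,0) = 24.6000
  k=1: S(1,0) = 33.0409; S(1,1) = 18.3155
  k=2: S(2,0) = 44.3781; S(2,1) = 24.6000; S(2,2) = 13.6365
  k=3: S(3,0) = 59.6054; S(3,1) = 33.0409; S(3,2) = 18.3155; S(3,3) = 10.1528
Terminal payoffs V(N, i) = max(S_T - K, 0):
  V(3,0) = 34.055416; V(3,1) = 7.490908; V(3,2) = 0.000000; V(3,3) = 0.000000
Backward induction: V(k, i) = exp(-r*dt) * [p * V(k+1, i) + (1-p) * V(k+1, i+1)]; then take max(V_cont, immediate exercise) for American.
  V(2,0) = exp(-r*dt) * [p*34.055416 + (1-p)*7.490908] = 18.917384; exercise = 18.828115; V(2,0) = max -> 18.917384
  V(2,1) = exp(-r*dt) * [p*7.490908 + (1-p)*0.000000] = 3.229525; exercise = 0.000000; V(2,1) = max -> 3.229525
  V(2,2) = exp(-r*dt) * [p*0.000000 + (1-p)*0.000000] = 0.000000; exercise = 0.000000; V(2,2) = max -> 0.000000
  V(1,0) = exp(-r*dt) * [p*18.917384 + (1-p)*3.229525] = 9.981684; exercise = 7.490908; V(1,0) = max -> 9.981684
  V(1,1) = exp(-r*dt) * [p*3.229525 + (1-p)*0.000000] = 1.392332; exercise = 0.000000; V(1,1) = max -> 1.392332
  V(0,0) = exp(-r*dt) * [p*9.981684 + (1-p)*1.392332] = 5.090559; exercise = 0.000000; V(0,0) = max -> 5.090559


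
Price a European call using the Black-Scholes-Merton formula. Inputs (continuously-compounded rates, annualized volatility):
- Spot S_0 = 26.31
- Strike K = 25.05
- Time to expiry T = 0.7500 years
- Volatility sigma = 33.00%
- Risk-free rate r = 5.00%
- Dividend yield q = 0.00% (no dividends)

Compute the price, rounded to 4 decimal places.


Answer: Price = 4.0860

Derivation:
d1 = (ln(S/K) + (r - q + 0.5*sigma^2) * T) / (sigma * sqrt(T)) = 0.44582906
d2 = d1 - sigma * sqrt(T) = 0.16004068
exp(-rT) = 0.96319442; exp(-qT) = 1.00000000
C = S_0 * exp(-qT) * N(d1) - K * exp(-rT) * N(d2)
N(d1) = 0.67213964; N(d2) = 0.56357549
C = 26.3100 * 1.00000000 * 0.67213964 - 25.0500 * 0.96319442 * 0.56357549 = 4.0860


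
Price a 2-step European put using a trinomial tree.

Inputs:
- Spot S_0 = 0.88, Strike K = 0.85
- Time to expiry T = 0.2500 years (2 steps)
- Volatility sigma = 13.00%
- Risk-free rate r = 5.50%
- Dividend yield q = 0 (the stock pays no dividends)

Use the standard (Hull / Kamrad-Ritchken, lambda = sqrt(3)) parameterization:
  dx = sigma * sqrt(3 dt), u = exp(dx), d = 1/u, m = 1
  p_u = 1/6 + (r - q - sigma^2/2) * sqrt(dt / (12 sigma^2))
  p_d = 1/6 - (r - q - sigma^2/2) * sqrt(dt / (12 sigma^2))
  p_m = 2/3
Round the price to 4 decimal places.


dt = T/N = 0.125000; dx = sigma*sqrt(3*dt) = 0.079608
u = exp(dx) = 1.082863; d = 1/u = 0.923478
p_u = 0.203213, p_m = 0.666667, p_d = 0.130121
Discount per step: exp(-r*dt) = 0.993149
Stock lattice S(k, j) with j the centered position index:
  k=0: S(0,+0) = 0.8800
  k=1: S(1,-1) = 0.8127; S(1,+0) = 0.8800; S(1,+1) = 0.9529
  k=2: S(2,-2) = 0.7505; S(2,-1) = 0.8127; S(2,+0) = 0.8800; S(2,+1) = 0.9529; S(2,+2) = 1.0319
Terminal payoffs V(N, j) = max(K - S_T, 0):
  V(2,-2) = 0.099526; V(2,-1) = 0.037339; V(2,+0) = 0.000000; V(2,+1) = 0.000000; V(2,+2) = 0.000000
Backward induction: V(k, j) = exp(-r*dt) * [p_u * V(k+1, j+1) + p_m * V(k+1, j) + p_d * V(k+1, j-1)]
  V(1,-1) = exp(-r*dt) * [p_u*0.000000 + p_m*0.037339 + p_d*0.099526] = 0.037584
  V(1,+0) = exp(-r*dt) * [p_u*0.000000 + p_m*0.000000 + p_d*0.037339] = 0.004825
  V(1,+1) = exp(-r*dt) * [p_u*0.000000 + p_m*0.000000 + p_d*0.000000] = 0.000000
  V(0,+0) = exp(-r*dt) * [p_u*0.000000 + p_m*0.004825 + p_d*0.037584] = 0.008052

Answer: Price = V(0,0) = 0.0081


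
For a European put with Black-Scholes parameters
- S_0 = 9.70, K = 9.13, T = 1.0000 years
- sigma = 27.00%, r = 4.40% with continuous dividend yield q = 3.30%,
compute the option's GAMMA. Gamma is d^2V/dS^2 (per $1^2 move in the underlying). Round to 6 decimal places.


d1 = 0.4000377441; d2 = 0.1300377441
phi(d1) = 0.3682645801; exp(-qT) = 0.9675385596; exp(-rT) = 0.9569539575
Gamma = exp(-qT) * phi(d1) / (S * sigma * sqrt(T)) = 0.9675385596 * 0.3682645801 / (9.7000 * 0.2700 * 1.0000000000) = 0.136048

Answer: Gamma = 0.136048


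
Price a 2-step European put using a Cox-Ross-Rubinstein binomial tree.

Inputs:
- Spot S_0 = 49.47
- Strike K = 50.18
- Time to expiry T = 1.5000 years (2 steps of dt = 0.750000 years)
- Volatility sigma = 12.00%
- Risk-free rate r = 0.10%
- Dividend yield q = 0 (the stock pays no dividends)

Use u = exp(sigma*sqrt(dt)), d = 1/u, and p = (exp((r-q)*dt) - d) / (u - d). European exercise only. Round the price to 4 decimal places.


Answer: Price = V(0,0) = 3.0766

Derivation:
dt = T/N = 0.750000
u = exp(sigma*sqrt(dt)) = 1.109515; d = 1/u = 0.901295
p = (exp((r-q)*dt) - d) / (u - d) = 0.477646
Discount per step: exp(-r*dt) = 0.999250
Stock lattice S(k, i) with i counting down-moves:
  k=0: S(0,0) = 49.4700
  k=1: S(1,0) = 54.8877; S(1,1) = 44.5870
  k=2: S(2,0) = 60.8987; S(2,1) = 49.4700; S(2,2) = 40.1861
Terminal payoffs V(N, i) = max(K - S_T, 0):
  V(2,0) = 0.000000; V(2,1) = 0.710000; V(2,2) = 9.993934
Backward induction: V(k, i) = exp(-r*dt) * [p * V(k+1, i) + (1-p) * V(k+1, i+1)].
  V(1,0) = exp(-r*dt) * [p*0.000000 + (1-p)*0.710000] = 0.370593
  V(1,1) = exp(-r*dt) * [p*0.710000 + (1-p)*9.993934] = 5.555333
  V(0,0) = exp(-r*dt) * [p*0.370593 + (1-p)*5.555333] = 3.076555


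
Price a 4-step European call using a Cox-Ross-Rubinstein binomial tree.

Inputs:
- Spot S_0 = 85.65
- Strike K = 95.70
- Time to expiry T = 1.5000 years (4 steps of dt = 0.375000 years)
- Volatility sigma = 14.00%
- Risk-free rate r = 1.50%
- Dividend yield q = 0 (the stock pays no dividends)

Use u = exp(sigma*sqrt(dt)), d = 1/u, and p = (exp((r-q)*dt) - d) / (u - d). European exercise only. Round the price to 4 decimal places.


Answer: Price = V(0,0) = 3.1976

Derivation:
dt = T/N = 0.375000
u = exp(sigma*sqrt(dt)) = 1.089514; d = 1/u = 0.917840
p = (exp((r-q)*dt) - d) / (u - d) = 0.511438
Discount per step: exp(-r*dt) = 0.994391
Stock lattice S(k, i) with i counting down-moves:
  k=0: S(0,0) = 85.6500
  k=1: S(1,0) = 93.3169; S(1,1) = 78.6130
  k=2: S(2,0) = 101.6701; S(2,1) = 85.6500; S(2,2) = 72.1542
  k=3: S(3,0) = 110.7711; S(3,1) = 93.3169; S(3,2) = 78.6130; S(3,3) = 66.2260
  k=4: S(4,0) = 120.6867; S(4,1) = 101.6701; S(4,2) = 85.6500; S(4,3) = 72.1542; S(4,4) = 60.7849
Terminal payoffs V(N, i) = max(S_T - K, 0):
  V(4,0) = 24.986683; V(4,1) = 5.970125; V(4,2) = 0.000000; V(4,3) = 0.000000; V(4,4) = 0.000000
Backward induction: V(k, i) = exp(-r*dt) * [p * V(k+1, i) + (1-p) * V(k+1, i+1)].
  V(3,0) = exp(-r*dt) * [p*24.986683 + (1-p)*5.970125] = 15.607872
  V(3,1) = exp(-r*dt) * [p*5.970125 + (1-p)*0.000000] = 3.036222
  V(3,2) = exp(-r*dt) * [p*0.000000 + (1-p)*0.000000] = 0.000000
  V(3,3) = exp(-r*dt) * [p*0.000000 + (1-p)*0.000000] = 0.000000
  V(2,0) = exp(-r*dt) * [p*15.607872 + (1-p)*3.036222] = 9.412745
  V(2,1) = exp(-r*dt) * [p*3.036222 + (1-p)*0.000000] = 1.544129
  V(2,2) = exp(-r*dt) * [p*0.000000 + (1-p)*0.000000] = 0.000000
  V(1,0) = exp(-r*dt) * [p*9.412745 + (1-p)*1.544129] = 5.537203
  V(1,1) = exp(-r*dt) * [p*1.544129 + (1-p)*0.000000] = 0.785296
  V(0,0) = exp(-r*dt) * [p*5.537203 + (1-p)*0.785296] = 3.197564


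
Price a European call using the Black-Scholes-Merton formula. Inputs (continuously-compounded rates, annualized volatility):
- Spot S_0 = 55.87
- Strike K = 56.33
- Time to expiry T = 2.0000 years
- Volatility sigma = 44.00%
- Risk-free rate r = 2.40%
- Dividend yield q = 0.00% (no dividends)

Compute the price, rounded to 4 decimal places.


Answer: Price = 14.4990

Derivation:
d1 = (ln(S/K) + (r - q + 0.5*sigma^2) * T) / (sigma * sqrt(T)) = 0.37508851
d2 = d1 - sigma * sqrt(T) = -0.24716546
exp(-rT) = 0.95313379; exp(-qT) = 1.00000000
C = S_0 * exp(-qT) * N(d1) - K * exp(-rT) * N(d2)
N(d1) = 0.64620268; N(d2) = 0.40239009
C = 55.8700 * 1.00000000 * 0.64620268 - 56.3300 * 0.95313379 * 0.40239009 = 14.4990


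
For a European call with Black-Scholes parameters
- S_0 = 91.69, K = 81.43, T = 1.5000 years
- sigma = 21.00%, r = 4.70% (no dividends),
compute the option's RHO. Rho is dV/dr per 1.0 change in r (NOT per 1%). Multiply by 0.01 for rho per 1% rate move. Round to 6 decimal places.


d1 = 0.8641044226; d2 = 0.6069079996
phi(d1) = 0.2746447706; exp(-qT) = 1.0000000000; exp(-rT) = 0.9319277395
N(d2) = 0.7280440155
Rho = K*T*exp(-rT)*N(d2) = 81.4300 * 1.5000 * 0.9319277395 * 0.7280440155 = 82.873479

Answer: Rho = 82.873479


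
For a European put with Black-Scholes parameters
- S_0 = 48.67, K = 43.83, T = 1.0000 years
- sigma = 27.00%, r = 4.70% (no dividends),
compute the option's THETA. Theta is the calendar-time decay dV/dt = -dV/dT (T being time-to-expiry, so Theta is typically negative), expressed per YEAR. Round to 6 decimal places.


Answer: Theta = -1.398132

Derivation:
d1 = 0.6970159608; d2 = 0.4270159608
phi(d1) = 0.3129054665; exp(-qT) = 1.0000000000; exp(-rT) = 0.9540873976
Theta = -S*exp(-qT)*phi(d1)*sigma/(2*sqrt(T)) + r*K*exp(-rT)*N(-d2) - q*S*exp(-qT)*N(-d1)
N(-d1) = 0.2428964027; N(-d2) = 0.3346838512; sqrt(T) = 1.0000000000
Term 1 = -48.6700 * 1.0000000000 * 0.3129054665 * 0.2700 / (2 * 1.0000000000) = -2.0559297224
Term 2 = 0.0470 * 43.8300 * 0.9540873976 * 0.3346838512 = 0.6577975411
Term 3 = 0 (no dividend yield, q = 0)
Theta = -2.0559297224 + (0.6577975411) + (0.0000000000) = -1.398132


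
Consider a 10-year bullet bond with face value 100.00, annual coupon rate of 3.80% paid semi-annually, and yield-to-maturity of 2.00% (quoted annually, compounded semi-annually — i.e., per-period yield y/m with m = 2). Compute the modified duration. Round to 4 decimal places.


Answer: Modified duration = 8.4655

Derivation:
Coupon per period c = face * coupon_rate / m = 1.900000
Periods per year m = 2; per-period yield y/m = 0.010000
Number of cashflows N = 20
Cashflows (t years, CF_t, discount factor 1/(1+y/m)^(m*t), PV):
  t = 0.5000: CF_t = 1.900000, DF = 0.990099, PV = 1.881188
  t = 1.0000: CF_t = 1.900000, DF = 0.980296, PV = 1.862562
  t = 1.5000: CF_t = 1.900000, DF = 0.970590, PV = 1.844121
  t = 2.0000: CF_t = 1.900000, DF = 0.960980, PV = 1.825863
  t = 2.5000: CF_t = 1.900000, DF = 0.951466, PV = 1.807785
  t = 3.0000: CF_t = 1.900000, DF = 0.942045, PV = 1.789886
  t = 3.5000: CF_t = 1.900000, DF = 0.932718, PV = 1.772164
  t = 4.0000: CF_t = 1.900000, DF = 0.923483, PV = 1.754618
  t = 4.5000: CF_t = 1.900000, DF = 0.914340, PV = 1.737246
  t = 5.0000: CF_t = 1.900000, DF = 0.905287, PV = 1.720045
  t = 5.5000: CF_t = 1.900000, DF = 0.896324, PV = 1.703015
  t = 6.0000: CF_t = 1.900000, DF = 0.887449, PV = 1.686154
  t = 6.5000: CF_t = 1.900000, DF = 0.878663, PV = 1.669459
  t = 7.0000: CF_t = 1.900000, DF = 0.869963, PV = 1.652930
  t = 7.5000: CF_t = 1.900000, DF = 0.861349, PV = 1.636564
  t = 8.0000: CF_t = 1.900000, DF = 0.852821, PV = 1.620360
  t = 8.5000: CF_t = 1.900000, DF = 0.844377, PV = 1.604317
  t = 9.0000: CF_t = 1.900000, DF = 0.836017, PV = 1.588433
  t = 9.5000: CF_t = 1.900000, DF = 0.827740, PV = 1.572706
  t = 10.0000: CF_t = 101.900000, DF = 0.819544, PV = 83.511582
Price P = sum_t PV_t = 116.240998
First compute Macaulay numerator sum_t t * PV_t:
  t * PV_t at t = 0.5000: 0.940594
  t * PV_t at t = 1.0000: 1.862562
  t * PV_t at t = 1.5000: 2.766182
  t * PV_t at t = 2.0000: 3.651725
  t * PV_t at t = 2.5000: 4.519462
  t * PV_t at t = 3.0000: 5.369658
  t * PV_t at t = 3.5000: 6.202575
  t * PV_t at t = 4.0000: 7.018472
  t * PV_t at t = 4.5000: 7.817605
  t * PV_t at t = 5.0000: 8.600226
  t * PV_t at t = 5.5000: 9.366583
  t * PV_t at t = 6.0000: 10.116921
  t * PV_t at t = 6.5000: 10.851483
  t * PV_t at t = 7.0000: 11.570507
  t * PV_t at t = 7.5000: 12.274230
  t * PV_t at t = 8.0000: 12.962883
  t * PV_t at t = 8.5000: 13.636696
  t * PV_t at t = 9.0000: 14.295896
  t * PV_t at t = 9.5000: 14.940705
  t * PV_t at t = 10.0000: 835.115815
Macaulay duration D = 993.880784 / 116.240998 = 8.550174
Modified duration = D / (1 + y/m) = 8.550174 / (1 + 0.010000) = 8.465519


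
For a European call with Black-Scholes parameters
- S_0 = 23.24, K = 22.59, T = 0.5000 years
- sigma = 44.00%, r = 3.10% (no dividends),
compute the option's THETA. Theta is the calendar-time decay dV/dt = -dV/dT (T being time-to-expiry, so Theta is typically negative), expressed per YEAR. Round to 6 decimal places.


Answer: Theta = -3.101243

Derivation:
d1 = 0.2965593032; d2 = -0.0145676805
phi(d1) = 0.3817794308; exp(-qT) = 1.0000000000; exp(-rT) = 0.9846195068
Theta = -S*exp(-qT)*phi(d1)*sigma/(2*sqrt(T)) - r*K*exp(-rT)*N(d2) + q*S*exp(-qT)*N(d1)
N(d1) = 0.6165985075; N(d2) = 0.4941885419; sqrt(T) = 0.7071067812
Term 1 = -23.2400 * 1.0000000000 * 0.3817794308 * 0.4400 / (2 * 0.7071067812) = -2.7604909551
Term 2 = -0.0310 * 22.5900 * 0.9846195068 * 0.4941885419 = -0.3407524853
Term 3 = 0 (no dividend yield, q = 0)
Theta = -2.7604909551 + (-0.3407524853) + (0.0000000000) = -3.101243


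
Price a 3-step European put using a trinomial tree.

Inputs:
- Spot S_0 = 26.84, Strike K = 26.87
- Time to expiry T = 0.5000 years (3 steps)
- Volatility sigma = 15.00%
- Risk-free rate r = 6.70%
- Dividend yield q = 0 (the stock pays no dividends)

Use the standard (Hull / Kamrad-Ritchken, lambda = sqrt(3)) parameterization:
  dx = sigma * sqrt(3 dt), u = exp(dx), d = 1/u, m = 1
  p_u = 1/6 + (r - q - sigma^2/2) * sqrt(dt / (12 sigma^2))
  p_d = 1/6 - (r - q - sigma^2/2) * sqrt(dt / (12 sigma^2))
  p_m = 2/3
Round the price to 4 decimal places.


Answer: Price = V(0,0) = 0.6333

Derivation:
dt = T/N = 0.166667; dx = sigma*sqrt(3*dt) = 0.106066
u = exp(dx) = 1.111895; d = 1/u = 0.899365
p_u = 0.210468, p_m = 0.666667, p_d = 0.122865
Discount per step: exp(-r*dt) = 0.988895
Stock lattice S(k, j) with j the centered position index:
  k=0: S(0,+0) = 26.8400
  k=1: S(1,-1) = 24.1390; S(1,+0) = 26.8400; S(1,+1) = 29.8433
  k=2: S(2,-2) = 21.7097; S(2,-1) = 24.1390; S(2,+0) = 26.8400; S(2,+1) = 29.8433; S(2,+2) = 33.1826
  k=3: S(3,-3) = 19.5250; S(3,-2) = 21.7097; S(3,-1) = 24.1390; S(3,+0) = 26.8400; S(3,+1) = 29.8433; S(3,+2) = 33.1826; S(3,+3) = 36.8956
Terminal payoffs V(N, j) = max(K - S_T, 0):
  V(3,-3) = 7.345008; V(3,-2) = 5.160254; V(3,-1) = 2.731036; V(3,+0) = 0.030000; V(3,+1) = 0.000000; V(3,+2) = 0.000000; V(3,+3) = 0.000000
Backward induction: V(k, j) = exp(-r*dt) * [p_u * V(k+1, j+1) + p_m * V(k+1, j) + p_d * V(k+1, j-1)]
  V(2,-2) = exp(-r*dt) * [p_u*2.731036 + p_m*5.160254 + p_d*7.345008] = 4.862806
  V(2,-1) = exp(-r*dt) * [p_u*0.030000 + p_m*2.731036 + p_d*5.160254] = 2.433693
  V(2,+0) = exp(-r*dt) * [p_u*0.000000 + p_m*0.030000 + p_d*2.731036] = 0.351601
  V(2,+1) = exp(-r*dt) * [p_u*0.000000 + p_m*0.000000 + p_d*0.030000] = 0.003645
  V(2,+2) = exp(-r*dt) * [p_u*0.000000 + p_m*0.000000 + p_d*0.000000] = 0.000000
  V(1,-1) = exp(-r*dt) * [p_u*0.351601 + p_m*2.433693 + p_d*4.862806] = 2.268460
  V(1,+0) = exp(-r*dt) * [p_u*0.003645 + p_m*0.351601 + p_d*2.433693] = 0.528253
  V(1,+1) = exp(-r*dt) * [p_u*0.000000 + p_m*0.003645 + p_d*0.351601] = 0.045123
  V(0,+0) = exp(-r*dt) * [p_u*0.045123 + p_m*0.528253 + p_d*2.268460] = 0.633269
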